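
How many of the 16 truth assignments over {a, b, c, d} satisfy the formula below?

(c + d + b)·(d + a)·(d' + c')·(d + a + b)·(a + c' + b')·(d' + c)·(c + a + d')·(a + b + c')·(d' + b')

There are 2^4 = 16 truth assignments over (a, b, c, d).
Check each against the 9 clauses (columns in the order a, b, c, d):
  F F F F  ✗ fails (c + d + b)
  F F F T  ✗ fails (d' + c)
  F F T F  ✗ fails (d + a)
  F F T T  ✗ fails (d' + c')
  F T F F  ✗ fails (d + a)
  F T F T  ✗ fails (d' + c)
  F T T F  ✗ fails (d + a)
  F T T T  ✗ fails (d' + c')
  T F F F  ✗ fails (c + d + b)
  T F F T  ✗ fails (d' + c)
  T F T F  ✓ satisfies all
  T F T T  ✗ fails (d' + c')
  T T F F  ✓ satisfies all
  T T F T  ✗ fails (d' + c)
  T T T F  ✓ satisfies all
  T T T T  ✗ fails (d' + c')
3 of the 16 rows are models.

3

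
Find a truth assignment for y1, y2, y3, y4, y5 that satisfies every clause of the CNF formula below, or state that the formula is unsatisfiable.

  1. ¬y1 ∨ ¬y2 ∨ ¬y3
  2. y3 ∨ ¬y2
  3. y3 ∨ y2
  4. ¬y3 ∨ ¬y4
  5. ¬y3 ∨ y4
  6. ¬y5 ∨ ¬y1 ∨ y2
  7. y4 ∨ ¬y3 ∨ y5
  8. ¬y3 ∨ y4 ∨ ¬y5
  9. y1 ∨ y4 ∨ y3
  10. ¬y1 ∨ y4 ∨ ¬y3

UNSATISFIABLE

Case y3 = True:
From the singleton clause (¬y4), y4 = False.
That conflicts with the unit clause (y4).
Undo y3 and try y3 = False.
From the singleton clause (¬y2), y2 = False.
That conflicts with the unit clause (y2).
Neither y3 = True nor y3 = False works.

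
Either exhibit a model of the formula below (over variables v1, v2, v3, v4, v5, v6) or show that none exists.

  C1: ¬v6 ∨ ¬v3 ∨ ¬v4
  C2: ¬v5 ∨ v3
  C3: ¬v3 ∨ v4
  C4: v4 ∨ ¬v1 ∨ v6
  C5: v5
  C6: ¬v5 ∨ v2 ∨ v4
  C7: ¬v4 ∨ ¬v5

Unit clause (v5) forces v5 = True.
Unit clause (v3) forces v3 = True.
Unit clause (v4) forces v4 = True.
That conflicts with the unit clause (¬v4).

UNSATISFIABLE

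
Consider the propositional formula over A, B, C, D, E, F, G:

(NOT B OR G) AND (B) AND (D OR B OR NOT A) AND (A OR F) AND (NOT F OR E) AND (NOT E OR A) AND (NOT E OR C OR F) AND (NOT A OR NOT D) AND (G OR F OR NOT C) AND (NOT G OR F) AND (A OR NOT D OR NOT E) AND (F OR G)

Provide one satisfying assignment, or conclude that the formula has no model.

A=true,  B=true,  C=true,  D=false,  E=true,  F=true,  G=true

(B) alone gives B = true.
(G) alone gives G = true.
(F) alone gives F = true.
(E) alone gives E = true.
(A) alone gives A = true.
(NOT D) alone gives D = false.
No clause remains; C is free.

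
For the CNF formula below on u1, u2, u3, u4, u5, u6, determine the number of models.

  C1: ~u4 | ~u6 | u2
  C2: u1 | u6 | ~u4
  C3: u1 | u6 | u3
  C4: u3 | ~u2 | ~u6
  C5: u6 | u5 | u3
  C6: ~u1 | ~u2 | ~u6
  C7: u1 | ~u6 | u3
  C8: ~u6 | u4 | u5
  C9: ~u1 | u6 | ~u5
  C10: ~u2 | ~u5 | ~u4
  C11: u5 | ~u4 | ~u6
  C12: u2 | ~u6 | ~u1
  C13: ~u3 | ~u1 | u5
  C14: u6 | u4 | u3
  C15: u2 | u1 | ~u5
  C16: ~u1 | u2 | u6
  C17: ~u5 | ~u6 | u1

3

There are 2^6 = 64 truth assignments over (u1, u2, u3, u4, u5, u6).
Split on u1. With u1 = 1, the clauses containing u1 are satisfied and ~u1 drops from the rest; 0 of the 2^5 = 32 assignments to the other variables satisfy what remains.
With u1 = 0, by the same count on the reduced clause set, 3 assignments work.
Total: 0 + 3 = 3.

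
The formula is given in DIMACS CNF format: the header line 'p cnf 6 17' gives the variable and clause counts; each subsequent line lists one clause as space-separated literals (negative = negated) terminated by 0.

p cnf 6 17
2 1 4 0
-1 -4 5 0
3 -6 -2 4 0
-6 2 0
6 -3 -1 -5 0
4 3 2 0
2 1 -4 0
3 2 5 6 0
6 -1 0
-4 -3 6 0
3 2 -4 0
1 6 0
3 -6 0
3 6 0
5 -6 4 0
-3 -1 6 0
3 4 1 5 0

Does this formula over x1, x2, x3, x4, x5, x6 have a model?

Yes, satisfiable

Suppose x6 = True.
Unit clause (x2) forces x2 = True.
Unit clause (x3) forces x3 = True.
Suppose x5 = True.
No clause remains; x1, x4 are free.
A satisfying assignment: x1 ↦ False; x2 ↦ True; x3 ↦ True; x4 ↦ True; x5 ↦ True; x6 ↦ True.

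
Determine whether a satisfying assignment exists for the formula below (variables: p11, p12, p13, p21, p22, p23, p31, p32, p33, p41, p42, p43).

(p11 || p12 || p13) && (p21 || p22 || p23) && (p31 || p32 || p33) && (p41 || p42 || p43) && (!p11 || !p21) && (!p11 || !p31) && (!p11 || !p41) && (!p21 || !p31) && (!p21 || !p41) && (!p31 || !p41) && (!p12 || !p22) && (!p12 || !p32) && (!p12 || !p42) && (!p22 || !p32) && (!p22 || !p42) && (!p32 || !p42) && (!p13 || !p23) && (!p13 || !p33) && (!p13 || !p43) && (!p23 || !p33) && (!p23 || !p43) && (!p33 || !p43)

Unsatisfiable

Case p11 = false:
Case p12 = true:
Unit clause (!p22) forces p22 = false.
Unit clause (!p32) forces p32 = false.
Unit clause (!p42) forces p42 = false.
Case p21 = true:
Unit clause (!p31) forces p31 = false.
Unit clause (p33) forces p33 = true.
Unit clause (!p41) forces p41 = false.
Unit clause (p43) forces p43 = true.
But (!p43) is also a unit clause — contradiction.
So p21 must be the other value — set p21 = false.
Unit clause (p23) forces p23 = true.
Unit clause (!p13) forces p13 = false.
Unit clause (!p33) forces p33 = false.
Unit clause (p31) forces p31 = true.
Unit clause (!p41) forces p41 = false.
Unit clause (p43) forces p43 = true.
But (!p43) is also a unit clause — contradiction.
Either choice for p21 ends in contradiction.
So p12 must be the other value — set p12 = false.
Unit clause (p13) forces p13 = true.
Unit clause (!p23) forces p23 = false.
Unit clause (!p33) forces p33 = false.
Unit clause (!p43) forces p43 = false.
Case p21 = true:
Unit clause (!p31) forces p31 = false.
Unit clause (p32) forces p32 = true.
Unit clause (!p41) forces p41 = false.
Unit clause (p42) forces p42 = true.
But (!p42) is also a unit clause — contradiction.
So p21 must be the other value — set p21 = false.
Unit clause (p22) forces p22 = true.
Unit clause (!p32) forces p32 = false.
Unit clause (p31) forces p31 = true.
Unit clause (!p41) forces p41 = false.
Unit clause (p42) forces p42 = true.
But (!p42) is also a unit clause — contradiction.
Either choice for p21 ends in contradiction.
Either choice for p12 ends in contradiction.
So p11 must be the other value — set p11 = true.
Unit clause (!p21) forces p21 = false.
Unit clause (!p31) forces p31 = false.
Unit clause (!p41) forces p41 = false.
Case p22 = true:
Unit clause (!p12) forces p12 = false.
Unit clause (!p32) forces p32 = false.
Unit clause (p33) forces p33 = true.
Unit clause (!p42) forces p42 = false.
Unit clause (p43) forces p43 = true.
But (!p43) is also a unit clause — contradiction.
So p22 must be the other value — set p22 = false.
Unit clause (p23) forces p23 = true.
Unit clause (!p13) forces p13 = false.
Unit clause (!p33) forces p33 = false.
Unit clause (p32) forces p32 = true.
Unit clause (!p12) forces p12 = false.
Unit clause (!p42) forces p42 = false.
Unit clause (p43) forces p43 = true.
But (!p43) is also a unit clause — contradiction.
Either choice for p22 ends in contradiction.
Either choice for p11 ends in contradiction.
No assignment satisfies every clause.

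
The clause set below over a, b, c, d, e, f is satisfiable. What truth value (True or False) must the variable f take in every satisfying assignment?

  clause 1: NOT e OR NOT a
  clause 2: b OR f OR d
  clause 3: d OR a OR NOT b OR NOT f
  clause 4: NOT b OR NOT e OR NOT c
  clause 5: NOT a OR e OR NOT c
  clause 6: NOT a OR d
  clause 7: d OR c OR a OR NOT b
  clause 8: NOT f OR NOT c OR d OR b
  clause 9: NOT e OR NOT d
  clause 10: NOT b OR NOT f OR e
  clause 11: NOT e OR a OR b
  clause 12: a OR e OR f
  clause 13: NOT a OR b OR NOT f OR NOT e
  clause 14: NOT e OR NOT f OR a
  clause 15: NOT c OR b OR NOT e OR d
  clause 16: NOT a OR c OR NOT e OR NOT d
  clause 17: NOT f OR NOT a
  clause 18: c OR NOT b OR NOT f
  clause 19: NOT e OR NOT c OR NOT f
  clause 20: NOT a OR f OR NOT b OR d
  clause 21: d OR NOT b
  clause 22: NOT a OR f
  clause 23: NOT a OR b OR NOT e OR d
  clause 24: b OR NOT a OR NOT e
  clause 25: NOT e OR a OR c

True

Suppose f = false.
Unit clause (NOT a) forces a = false.
Unit clause (e) forces e = true.
Unit clause (NOT d) forces d = false.
Unit clause (b) forces b = true.
Now (NOT b) is unsatisfied and unit — conflict.
So every satisfying assignment has f = True.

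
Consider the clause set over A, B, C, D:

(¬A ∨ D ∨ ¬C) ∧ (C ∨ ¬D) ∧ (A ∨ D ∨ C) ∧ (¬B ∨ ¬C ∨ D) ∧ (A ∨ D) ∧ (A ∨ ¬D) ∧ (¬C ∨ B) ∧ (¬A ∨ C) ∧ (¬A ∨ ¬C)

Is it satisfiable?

Try C = True.
From the singleton clause (B), B = True.
From the singleton clause (D), D = True.
From the singleton clause (A), A = True.
Now (¬A) is unsatisfied and unit — conflict.
So C must be the other value — set C = False.
From the singleton clause (¬D), D = False.
From the singleton clause (A), A = True.
Now (¬A) is unsatisfied and unit — conflict.
Either choice for C ends in contradiction.
No assignment satisfies every clause.

No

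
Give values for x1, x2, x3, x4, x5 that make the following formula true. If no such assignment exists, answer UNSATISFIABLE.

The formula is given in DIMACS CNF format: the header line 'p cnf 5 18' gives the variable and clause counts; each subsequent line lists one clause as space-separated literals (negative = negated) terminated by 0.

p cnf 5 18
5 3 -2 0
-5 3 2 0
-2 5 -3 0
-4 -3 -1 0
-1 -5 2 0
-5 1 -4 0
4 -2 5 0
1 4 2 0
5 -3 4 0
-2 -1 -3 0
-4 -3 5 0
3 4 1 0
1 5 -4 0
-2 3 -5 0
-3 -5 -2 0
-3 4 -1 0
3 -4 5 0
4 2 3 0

UNSATISFIABLE

Try x5 = True.
Try x3 = True.
From the singleton clause (¬x2), x2 = False.
From the singleton clause (¬x1), x1 = False.
From the singleton clause (¬x4), x4 = False.
But (x4) is also a unit clause — contradiction.
So x3 must be the other value — set x3 = False.
From the singleton clause (x2), x2 = True.
But (¬x2) is also a unit clause — contradiction.
Both values of x3 lead to a conflict.
So x5 must be the other value — set x5 = False.
Try x3 = True.
From the singleton clause (¬x2), x2 = False.
From the singleton clause (x4), x4 = True.
But (¬x4) is also a unit clause — contradiction.
So x3 must be the other value — set x3 = False.
From the singleton clause (¬x2), x2 = False.
From the singleton clause (¬x4), x4 = False.
But (x4) is also a unit clause — contradiction.
Both values of x3 lead to a conflict.
Both values of x5 lead to a conflict.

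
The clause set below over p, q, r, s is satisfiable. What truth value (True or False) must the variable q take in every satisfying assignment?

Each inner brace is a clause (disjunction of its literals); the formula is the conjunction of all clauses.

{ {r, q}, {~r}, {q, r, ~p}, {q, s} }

True

Suppose q = 0.
(r) alone gives r = 1.
Now (~r) is unsatisfied and unit — conflict.
So every satisfying assignment has q = True.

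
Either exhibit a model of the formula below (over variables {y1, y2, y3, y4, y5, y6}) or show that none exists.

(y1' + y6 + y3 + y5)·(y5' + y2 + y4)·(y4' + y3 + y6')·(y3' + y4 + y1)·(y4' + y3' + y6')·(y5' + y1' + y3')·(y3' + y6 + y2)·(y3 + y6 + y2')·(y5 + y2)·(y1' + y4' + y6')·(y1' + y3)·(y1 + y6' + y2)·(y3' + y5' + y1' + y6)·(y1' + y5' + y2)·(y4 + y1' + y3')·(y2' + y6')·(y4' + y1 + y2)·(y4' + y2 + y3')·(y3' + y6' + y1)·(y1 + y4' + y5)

Case y5 = 0:
The clause (y2) is unit, so y2 = 1.
The clause (y6') is unit, so y6 = 0.
The clause (y3) is unit, so y3 = 1.
Case y4 = 1:
The clause (y1) is unit, so y1 = 1.
Every clause now holds.

y1=1; y2=1; y3=1; y4=1; y5=0; y6=0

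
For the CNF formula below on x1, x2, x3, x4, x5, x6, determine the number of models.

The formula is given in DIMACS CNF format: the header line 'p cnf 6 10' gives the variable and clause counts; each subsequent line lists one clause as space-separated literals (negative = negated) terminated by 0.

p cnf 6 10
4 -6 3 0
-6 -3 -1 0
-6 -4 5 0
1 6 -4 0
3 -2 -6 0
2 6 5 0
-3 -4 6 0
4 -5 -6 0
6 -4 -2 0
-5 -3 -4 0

17

There are 2^6 = 64 truth assignments over (x1, x2, x3, x4, x5, x6).
Split on x1. With x1 = True, the clauses containing x1 are satisfied and ¬x1 drops from the rest; 8 of the 2^5 = 32 assignments to the other variables satisfy what remains.
With x1 = False, by the same count on the reduced clause set, 9 assignments work.
(One model: x1=F, x2=F, x3=F, x4=F, x5=T, x6=F.)
Total: 8 + 9 = 17.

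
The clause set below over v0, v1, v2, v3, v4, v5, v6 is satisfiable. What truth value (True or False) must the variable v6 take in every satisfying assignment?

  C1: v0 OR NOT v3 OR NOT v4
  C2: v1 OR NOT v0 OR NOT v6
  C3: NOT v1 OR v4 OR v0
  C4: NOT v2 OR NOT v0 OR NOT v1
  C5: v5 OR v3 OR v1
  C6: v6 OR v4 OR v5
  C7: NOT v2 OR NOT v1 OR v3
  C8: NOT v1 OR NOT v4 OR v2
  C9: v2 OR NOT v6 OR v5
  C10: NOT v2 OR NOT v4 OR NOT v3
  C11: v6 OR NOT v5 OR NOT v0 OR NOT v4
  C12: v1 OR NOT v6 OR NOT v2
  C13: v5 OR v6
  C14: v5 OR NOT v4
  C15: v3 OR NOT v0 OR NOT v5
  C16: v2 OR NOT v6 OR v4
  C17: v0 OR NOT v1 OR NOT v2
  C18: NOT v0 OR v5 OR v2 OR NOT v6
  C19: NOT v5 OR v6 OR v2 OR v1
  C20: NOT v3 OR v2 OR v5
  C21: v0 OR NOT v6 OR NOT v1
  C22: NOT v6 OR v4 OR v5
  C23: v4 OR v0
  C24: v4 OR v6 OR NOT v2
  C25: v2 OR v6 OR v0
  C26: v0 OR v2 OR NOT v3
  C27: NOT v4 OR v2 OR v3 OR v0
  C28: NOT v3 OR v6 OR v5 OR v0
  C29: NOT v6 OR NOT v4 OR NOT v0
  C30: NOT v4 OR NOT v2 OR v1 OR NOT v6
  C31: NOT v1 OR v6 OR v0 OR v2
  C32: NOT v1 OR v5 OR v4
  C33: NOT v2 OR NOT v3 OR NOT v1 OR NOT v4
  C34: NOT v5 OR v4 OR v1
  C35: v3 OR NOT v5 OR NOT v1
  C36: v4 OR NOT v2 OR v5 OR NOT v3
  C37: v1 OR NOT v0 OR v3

Suppose v6 = true.
Branch on v1: set v1 = true.
Unit clause (v0) forces v0 = true.
Unit clause (NOT v2) forces v2 = false.
Unit clause (NOT v4) forces v4 = false.
But (v4) is also a unit clause — contradiction.
That branch fails; take v1 = false instead.
Unit clause (NOT v0) forces v0 = false.
Unit clause (NOT v2) forces v2 = false.
Unit clause (v5) forces v5 = true.
Unit clause (v4) forces v4 = true.
Unit clause (NOT v3) forces v3 = false.
But (v3) is also a unit clause — contradiction.
Either choice for v1 ends in contradiction.
So every satisfying assignment has v6 = False.

False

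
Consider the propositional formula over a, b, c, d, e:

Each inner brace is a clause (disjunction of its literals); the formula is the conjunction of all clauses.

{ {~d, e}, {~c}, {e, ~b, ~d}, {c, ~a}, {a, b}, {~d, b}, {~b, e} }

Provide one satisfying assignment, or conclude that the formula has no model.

Unit clause (~c) forces c = 0.
Unit clause (~a) forces a = 0.
Unit clause (b) forces b = 1.
Unit clause (e) forces e = 1.
Every clause is now satisfied; d is unconstrained.

a: 0, b: 1, c: 0, d: 0, e: 1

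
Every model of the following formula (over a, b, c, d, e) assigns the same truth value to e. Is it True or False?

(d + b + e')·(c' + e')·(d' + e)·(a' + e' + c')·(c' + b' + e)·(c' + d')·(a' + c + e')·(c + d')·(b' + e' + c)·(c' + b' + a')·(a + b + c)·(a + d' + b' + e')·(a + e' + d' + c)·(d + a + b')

False

Suppose e = 1.
From the singleton clause (c'), c = 0.
From the singleton clause (a'), a = 0.
From the singleton clause (d'), d = 0.
From the singleton clause (b), b = 1.
Now (b') is unsatisfied and unit — conflict.
So every satisfying assignment has e = False.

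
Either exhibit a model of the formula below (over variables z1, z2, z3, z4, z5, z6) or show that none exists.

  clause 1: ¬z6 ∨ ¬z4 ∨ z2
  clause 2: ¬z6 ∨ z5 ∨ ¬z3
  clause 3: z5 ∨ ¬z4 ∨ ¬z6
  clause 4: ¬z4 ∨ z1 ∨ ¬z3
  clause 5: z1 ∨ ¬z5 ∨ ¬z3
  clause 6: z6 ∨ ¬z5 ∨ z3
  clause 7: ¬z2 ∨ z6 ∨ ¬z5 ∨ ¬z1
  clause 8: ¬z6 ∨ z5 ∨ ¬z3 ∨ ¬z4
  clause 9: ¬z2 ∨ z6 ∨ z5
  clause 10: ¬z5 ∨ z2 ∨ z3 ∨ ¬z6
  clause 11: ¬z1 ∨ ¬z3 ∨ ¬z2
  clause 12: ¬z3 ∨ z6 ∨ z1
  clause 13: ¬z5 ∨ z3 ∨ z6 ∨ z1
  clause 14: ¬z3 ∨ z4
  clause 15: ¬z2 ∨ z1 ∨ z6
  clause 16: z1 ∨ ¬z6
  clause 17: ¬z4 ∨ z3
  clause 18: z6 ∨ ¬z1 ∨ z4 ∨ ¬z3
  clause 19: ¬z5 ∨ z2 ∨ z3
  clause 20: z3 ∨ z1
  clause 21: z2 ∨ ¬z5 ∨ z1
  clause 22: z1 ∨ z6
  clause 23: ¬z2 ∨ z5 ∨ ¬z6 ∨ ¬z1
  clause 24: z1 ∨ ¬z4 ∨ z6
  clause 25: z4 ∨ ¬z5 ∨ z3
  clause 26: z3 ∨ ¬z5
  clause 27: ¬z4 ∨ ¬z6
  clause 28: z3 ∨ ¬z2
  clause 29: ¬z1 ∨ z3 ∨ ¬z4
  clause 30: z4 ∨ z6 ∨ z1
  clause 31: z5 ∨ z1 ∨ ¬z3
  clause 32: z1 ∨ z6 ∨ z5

Suppose z3 = True.
The clause (z4) is unit, so z4 = True.
The clause (z1) is unit, so z1 = True.
The clause (¬z2) is unit, so z2 = False.
The clause (¬z6) is unit, so z6 = False.
No clause remains; z5 is free.

z1=True; z2=False; z3=True; z4=True; z5=False; z6=False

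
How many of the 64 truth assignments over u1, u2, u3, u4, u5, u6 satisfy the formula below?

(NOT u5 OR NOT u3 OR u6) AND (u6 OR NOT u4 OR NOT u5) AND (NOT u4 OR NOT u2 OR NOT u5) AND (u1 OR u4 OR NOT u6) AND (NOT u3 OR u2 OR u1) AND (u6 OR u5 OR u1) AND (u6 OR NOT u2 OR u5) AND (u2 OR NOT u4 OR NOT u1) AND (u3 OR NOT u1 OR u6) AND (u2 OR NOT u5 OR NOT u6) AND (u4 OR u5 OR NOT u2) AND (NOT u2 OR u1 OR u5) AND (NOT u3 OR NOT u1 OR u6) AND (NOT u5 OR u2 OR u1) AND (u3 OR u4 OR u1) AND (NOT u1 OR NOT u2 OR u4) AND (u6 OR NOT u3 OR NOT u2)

There are 2^6 = 64 truth assignments over (u1, u2, u3, u4, u5, u6).
Split on u5. With u5 = true, the clauses containing u5 are satisfied and NOT u5 drops from the rest; 0 of the 2^5 = 32 assignments to the other variables satisfy what remains.
With u5 = false, by the same count on the reduced clause set, 5 assignments work.
Total: 0 + 5 = 5.

5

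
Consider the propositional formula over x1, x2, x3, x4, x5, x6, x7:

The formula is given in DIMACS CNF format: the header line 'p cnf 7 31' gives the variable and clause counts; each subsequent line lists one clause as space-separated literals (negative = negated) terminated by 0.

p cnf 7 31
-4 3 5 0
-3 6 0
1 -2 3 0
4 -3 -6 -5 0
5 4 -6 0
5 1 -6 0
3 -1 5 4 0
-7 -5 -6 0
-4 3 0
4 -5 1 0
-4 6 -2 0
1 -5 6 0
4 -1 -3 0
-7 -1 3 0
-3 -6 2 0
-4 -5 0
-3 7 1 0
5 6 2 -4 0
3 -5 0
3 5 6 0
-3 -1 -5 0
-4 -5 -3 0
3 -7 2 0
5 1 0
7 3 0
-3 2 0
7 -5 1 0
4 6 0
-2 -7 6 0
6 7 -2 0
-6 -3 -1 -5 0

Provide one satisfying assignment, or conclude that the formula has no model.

x1=True,  x2=True,  x3=True,  x4=True,  x5=False,  x6=True,  x7=False

Branch on x3: set x3 = True.
Unit clause (x6) forces x6 = True.
Unit clause (x2) forces x2 = True.
Branch on x4: set x4 = True.
Unit clause (¬x5) forces x5 = False.
Unit clause (x1) forces x1 = True.
All clauses hold; x7 can take either value.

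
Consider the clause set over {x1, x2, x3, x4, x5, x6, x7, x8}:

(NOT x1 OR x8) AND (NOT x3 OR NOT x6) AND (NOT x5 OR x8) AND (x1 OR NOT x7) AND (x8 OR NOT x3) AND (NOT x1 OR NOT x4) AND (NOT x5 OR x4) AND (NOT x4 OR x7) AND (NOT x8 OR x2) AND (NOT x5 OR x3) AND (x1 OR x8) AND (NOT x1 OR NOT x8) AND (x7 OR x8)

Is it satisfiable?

Satisfiable

Suppose x1 = false.
The clause (NOT x7) is unit, so x7 = false.
The clause (NOT x4) is unit, so x4 = false.
The clause (NOT x5) is unit, so x5 = false.
The clause (x8) is unit, so x8 = true.
The clause (x2) is unit, so x2 = true.
Suppose x3 = false.
No clause remains; x6 is free.
A satisfying assignment: x1=false; x2=true; x3=false; x4=false; x5=false; x6=true; x7=false; x8=true.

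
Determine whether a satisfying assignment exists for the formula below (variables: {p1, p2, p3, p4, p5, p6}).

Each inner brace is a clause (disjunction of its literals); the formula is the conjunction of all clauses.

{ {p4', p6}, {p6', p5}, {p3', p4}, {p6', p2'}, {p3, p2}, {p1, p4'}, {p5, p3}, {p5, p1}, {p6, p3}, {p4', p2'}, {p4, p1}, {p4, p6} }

Try p4 = 1.
Unit clause (p6) forces p6 = 1.
Unit clause (p5) forces p5 = 1.
Unit clause (p2') forces p2 = 0.
Unit clause (p3) forces p3 = 1.
Unit clause (p1) forces p1 = 1.
All clauses are satisfied.
A satisfying assignment: p1=1, p2=0, p3=1, p4=1, p5=1, p6=1.

Yes, satisfiable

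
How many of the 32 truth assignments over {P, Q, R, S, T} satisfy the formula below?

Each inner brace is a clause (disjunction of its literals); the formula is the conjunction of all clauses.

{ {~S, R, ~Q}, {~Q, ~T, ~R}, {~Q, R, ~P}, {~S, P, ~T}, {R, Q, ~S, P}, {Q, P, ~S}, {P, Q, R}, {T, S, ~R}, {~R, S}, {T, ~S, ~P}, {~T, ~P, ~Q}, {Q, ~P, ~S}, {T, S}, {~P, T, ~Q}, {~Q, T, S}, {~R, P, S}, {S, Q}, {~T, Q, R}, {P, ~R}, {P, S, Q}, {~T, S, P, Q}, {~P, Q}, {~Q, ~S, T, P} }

1

There are 2^5 = 32 truth assignments over (P, Q, R, S, T).
Split on P. With P = 1, the clauses containing P are satisfied and ~P drops from the rest; 0 of the 2^4 = 16 assignments to the other variables satisfy what remains.
With P = 0, by the same count on the reduced clause set, 1 assignment works.
(One model: P=F, Q=T, R=F, S=F, T=T.)
Total: 0 + 1 = 1.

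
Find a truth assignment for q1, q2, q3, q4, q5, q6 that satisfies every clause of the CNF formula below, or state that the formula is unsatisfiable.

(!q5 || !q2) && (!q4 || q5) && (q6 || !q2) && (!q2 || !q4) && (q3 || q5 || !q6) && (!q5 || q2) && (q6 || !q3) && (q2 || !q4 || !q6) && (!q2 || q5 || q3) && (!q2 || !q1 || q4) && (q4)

UNSATISFIABLE

(q4) alone gives q4 = true.
(q5) alone gives q5 = true.
(!q2) alone gives q2 = false.
Now (q2) is unsatisfied and unit — conflict.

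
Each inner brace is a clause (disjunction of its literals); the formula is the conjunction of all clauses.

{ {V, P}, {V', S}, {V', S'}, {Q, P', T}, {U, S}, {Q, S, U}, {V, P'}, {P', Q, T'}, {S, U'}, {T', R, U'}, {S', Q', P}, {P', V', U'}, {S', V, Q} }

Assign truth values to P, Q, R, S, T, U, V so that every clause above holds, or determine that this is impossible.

Branch on V: set V = 1.
Unit clause (S) forces S = 1.
That conflicts with the unit clause (S').
Backtrack on V: now try V = 0.
Unit clause (P) forces P = 1.
That conflicts with the unit clause (P').
Both values of V lead to a conflict.

UNSATISFIABLE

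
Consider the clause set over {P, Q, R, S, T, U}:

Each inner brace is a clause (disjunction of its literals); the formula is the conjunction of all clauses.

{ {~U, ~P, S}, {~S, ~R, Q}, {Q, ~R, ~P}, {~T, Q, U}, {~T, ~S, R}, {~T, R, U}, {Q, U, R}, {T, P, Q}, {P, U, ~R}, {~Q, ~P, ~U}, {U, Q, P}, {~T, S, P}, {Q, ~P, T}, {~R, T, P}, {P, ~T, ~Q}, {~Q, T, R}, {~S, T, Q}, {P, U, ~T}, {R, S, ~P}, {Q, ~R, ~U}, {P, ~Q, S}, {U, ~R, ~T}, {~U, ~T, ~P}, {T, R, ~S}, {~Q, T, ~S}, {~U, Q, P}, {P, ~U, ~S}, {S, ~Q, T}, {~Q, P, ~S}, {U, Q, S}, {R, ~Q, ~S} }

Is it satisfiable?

Branch on U: set U = 0.
Branch on T: set T = 0.
Branch on Q: set Q = 1.
From the singleton clause (R), R = 1.
From the singleton clause (P), P = 1.
From the singleton clause (~S), S = 0.
But (S) is also a unit clause — contradiction.
So Q must be the other value — set Q = 0.
From the singleton clause (R), R = 1.
From the singleton clause (~S), S = 0.
But (S) is also a unit clause — contradiction.
Neither Q = 1 nor Q = 0 works.
So T must be the other value — set T = 1.
From the singleton clause (Q), Q = 1.
From the singleton clause (R), R = 1.
But (~R) is also a unit clause — contradiction.
Neither T = 1 nor T = 0 works.
So U must be the other value — set U = 1.
Branch on P: set P = 0.
From the singleton clause (Q), Q = 1.
From the singleton clause (~T), T = 0.
From the singleton clause (~R), R = 0.
But (R) is also a unit clause — contradiction.
So P must be the other value — set P = 1.
From the singleton clause (S), S = 1.
From the singleton clause (~Q), Q = 0.
From the singleton clause (~R), R = 0.
From the singleton clause (~T), T = 0.
But (T) is also a unit clause — contradiction.
Neither P = 1 nor P = 0 works.
Neither U = 1 nor U = 0 works.
No assignment satisfies every clause.

No, unsatisfiable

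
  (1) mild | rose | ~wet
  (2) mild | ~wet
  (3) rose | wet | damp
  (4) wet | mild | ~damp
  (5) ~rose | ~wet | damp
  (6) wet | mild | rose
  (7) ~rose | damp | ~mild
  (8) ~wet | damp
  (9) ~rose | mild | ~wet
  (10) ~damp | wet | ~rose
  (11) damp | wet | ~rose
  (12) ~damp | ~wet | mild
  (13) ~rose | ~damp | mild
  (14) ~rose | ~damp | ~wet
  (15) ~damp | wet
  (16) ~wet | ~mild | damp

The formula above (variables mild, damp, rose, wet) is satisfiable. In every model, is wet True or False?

True

Suppose wet = 0.
(~damp) alone gives damp = 0.
(rose) alone gives rose = 1.
That conflicts with the unit clause (~rose).
So every satisfying assignment has wet = True.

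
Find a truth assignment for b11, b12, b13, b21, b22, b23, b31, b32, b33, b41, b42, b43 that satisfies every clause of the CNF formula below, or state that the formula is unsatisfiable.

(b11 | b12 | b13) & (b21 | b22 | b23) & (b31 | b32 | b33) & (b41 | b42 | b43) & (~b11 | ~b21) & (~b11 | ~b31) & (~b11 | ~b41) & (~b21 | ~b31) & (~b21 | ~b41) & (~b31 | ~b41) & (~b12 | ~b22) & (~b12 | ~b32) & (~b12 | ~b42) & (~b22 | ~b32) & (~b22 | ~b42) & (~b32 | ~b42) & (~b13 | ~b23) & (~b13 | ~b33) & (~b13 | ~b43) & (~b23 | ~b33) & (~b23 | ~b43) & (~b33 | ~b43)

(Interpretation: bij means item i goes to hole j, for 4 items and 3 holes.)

UNSATISFIABLE

Branch on b11: set b11 = 0.
Branch on b12: set b12 = 1.
Unit clause (~b22) forces b22 = 0.
Unit clause (~b32) forces b32 = 0.
Unit clause (~b42) forces b42 = 0.
Branch on b21: set b21 = 1.
Unit clause (~b31) forces b31 = 0.
Unit clause (b33) forces b33 = 1.
Unit clause (~b41) forces b41 = 0.
Unit clause (b43) forces b43 = 1.
That conflicts with the unit clause (~b43).
Undo b21 and try b21 = 0.
Unit clause (b23) forces b23 = 1.
Unit clause (~b13) forces b13 = 0.
Unit clause (~b33) forces b33 = 0.
Unit clause (b31) forces b31 = 1.
Unit clause (~b41) forces b41 = 0.
Unit clause (b43) forces b43 = 1.
That conflicts with the unit clause (~b43).
Neither b21 = 1 nor b21 = 0 works.
Undo b12 and try b12 = 0.
Unit clause (b13) forces b13 = 1.
Unit clause (~b23) forces b23 = 0.
Unit clause (~b33) forces b33 = 0.
Unit clause (~b43) forces b43 = 0.
Branch on b21: set b21 = 1.
Unit clause (~b31) forces b31 = 0.
Unit clause (b32) forces b32 = 1.
Unit clause (~b41) forces b41 = 0.
Unit clause (b42) forces b42 = 1.
That conflicts with the unit clause (~b42).
Undo b21 and try b21 = 0.
Unit clause (b22) forces b22 = 1.
Unit clause (~b32) forces b32 = 0.
Unit clause (b31) forces b31 = 1.
Unit clause (~b41) forces b41 = 0.
Unit clause (b42) forces b42 = 1.
That conflicts with the unit clause (~b42).
Neither b21 = 1 nor b21 = 0 works.
Neither b12 = 1 nor b12 = 0 works.
Undo b11 and try b11 = 1.
Unit clause (~b21) forces b21 = 0.
Unit clause (~b31) forces b31 = 0.
Unit clause (~b41) forces b41 = 0.
Branch on b22: set b22 = 1.
Unit clause (~b12) forces b12 = 0.
Unit clause (~b32) forces b32 = 0.
Unit clause (b33) forces b33 = 1.
Unit clause (~b42) forces b42 = 0.
Unit clause (b43) forces b43 = 1.
That conflicts with the unit clause (~b43).
Undo b22 and try b22 = 0.
Unit clause (b23) forces b23 = 1.
Unit clause (~b13) forces b13 = 0.
Unit clause (~b33) forces b33 = 0.
Unit clause (b32) forces b32 = 1.
Unit clause (~b12) forces b12 = 0.
Unit clause (~b42) forces b42 = 0.
Unit clause (b43) forces b43 = 1.
That conflicts with the unit clause (~b43).
Neither b22 = 1 nor b22 = 0 works.
Neither b11 = 1 nor b11 = 0 works.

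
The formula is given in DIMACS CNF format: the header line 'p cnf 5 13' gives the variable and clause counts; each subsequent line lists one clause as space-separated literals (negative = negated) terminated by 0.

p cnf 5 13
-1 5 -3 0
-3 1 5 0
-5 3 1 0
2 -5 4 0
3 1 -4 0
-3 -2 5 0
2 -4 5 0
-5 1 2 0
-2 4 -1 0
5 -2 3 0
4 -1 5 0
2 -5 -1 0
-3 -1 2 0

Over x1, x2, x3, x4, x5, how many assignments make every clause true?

5

There are 2^5 = 32 truth assignments over (x1, x2, x3, x4, x5).
Split on x4. With x4 = True, the clauses containing x4 are satisfied and ¬x4 drops from the rest; 3 of the 2^4 = 16 assignments to the other variables satisfy what remains.
With x4 = False, by the same count on the reduced clause set, 2 assignments work.
Total: 3 + 2 = 5.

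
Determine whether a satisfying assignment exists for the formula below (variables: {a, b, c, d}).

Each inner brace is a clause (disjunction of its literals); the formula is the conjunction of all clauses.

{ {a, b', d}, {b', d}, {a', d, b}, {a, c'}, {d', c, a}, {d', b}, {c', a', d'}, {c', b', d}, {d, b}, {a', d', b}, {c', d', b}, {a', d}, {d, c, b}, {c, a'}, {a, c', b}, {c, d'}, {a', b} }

Unsatisfiable

Suppose b = 0.
Unit clause (d') forces d = 0.
Now (d) is unsatisfied and unit — conflict.
Undo b and try b = 1.
Unit clause (d) forces d = 1.
Unit clause (c) forces c = 1.
Unit clause (a) forces a = 1.
Now (a') is unsatisfied and unit — conflict.
Both values of b lead to a conflict.
No assignment satisfies every clause.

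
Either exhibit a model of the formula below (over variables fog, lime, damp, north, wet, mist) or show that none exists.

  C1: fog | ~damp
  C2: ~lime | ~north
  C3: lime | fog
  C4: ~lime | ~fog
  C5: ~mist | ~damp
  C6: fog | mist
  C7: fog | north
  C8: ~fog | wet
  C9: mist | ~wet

Try fog = 1.
Unit clause (~lime) forces lime = 0.
Unit clause (wet) forces wet = 1.
Unit clause (mist) forces mist = 1.
Unit clause (~damp) forces damp = 0.
All clauses hold; north can take either value.

fog ↦ 1,  lime ↦ 0,  damp ↦ 0,  north ↦ 1,  wet ↦ 1,  mist ↦ 1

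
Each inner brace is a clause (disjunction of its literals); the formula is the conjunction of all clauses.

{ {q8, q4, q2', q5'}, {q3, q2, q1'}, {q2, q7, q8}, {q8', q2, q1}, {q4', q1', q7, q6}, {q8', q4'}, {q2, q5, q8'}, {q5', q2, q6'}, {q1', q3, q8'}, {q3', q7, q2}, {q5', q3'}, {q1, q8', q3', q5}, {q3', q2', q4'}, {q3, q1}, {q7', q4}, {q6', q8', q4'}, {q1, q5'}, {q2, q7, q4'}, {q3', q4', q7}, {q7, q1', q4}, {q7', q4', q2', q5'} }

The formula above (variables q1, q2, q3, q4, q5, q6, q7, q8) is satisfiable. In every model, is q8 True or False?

False

Suppose q8 = 1.
From the singleton clause (q4'), q4 = 0.
From the singleton clause (q7'), q7 = 0.
From the singleton clause (q1'), q1 = 0.
From the singleton clause (q2), q2 = 1.
From the singleton clause (q3), q3 = 1.
From the singleton clause (q5'), q5 = 0.
Now (q5) is unsatisfied and unit — conflict.
So every satisfying assignment has q8 = False.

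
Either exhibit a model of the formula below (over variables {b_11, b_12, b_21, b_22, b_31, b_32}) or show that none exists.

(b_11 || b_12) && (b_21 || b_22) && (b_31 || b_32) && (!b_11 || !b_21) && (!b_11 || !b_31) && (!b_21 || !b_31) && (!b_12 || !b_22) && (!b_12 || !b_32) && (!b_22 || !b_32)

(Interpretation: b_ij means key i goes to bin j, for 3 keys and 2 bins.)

Case b_11 = true:
Unit clause (!b_21) forces b_21 = false.
Unit clause (b_22) forces b_22 = true.
Unit clause (!b_31) forces b_31 = false.
Unit clause (b_32) forces b_32 = true.
But (!b_32) is also a unit clause — contradiction.
Undo b_11 and try b_11 = false.
Unit clause (b_12) forces b_12 = true.
Unit clause (!b_22) forces b_22 = false.
Unit clause (b_21) forces b_21 = true.
Unit clause (!b_31) forces b_31 = false.
Unit clause (b_32) forces b_32 = true.
But (!b_32) is also a unit clause — contradiction.
Neither b_11 = true nor b_11 = false works.

UNSATISFIABLE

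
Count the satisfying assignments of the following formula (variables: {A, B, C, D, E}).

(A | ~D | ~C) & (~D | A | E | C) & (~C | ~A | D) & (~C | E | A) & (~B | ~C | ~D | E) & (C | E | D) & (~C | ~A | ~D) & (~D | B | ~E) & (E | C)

There are 2^5 = 32 truth assignments over (A, B, C, D, E).
Split on A. With A = 1, the clauses containing A are satisfied and ~A drops from the rest; 3 of the 2^4 = 16 assignments to the other variables satisfy what remains.
With A = 0, by the same count on the reduced clause set, 5 assignments work.
Total: 3 + 5 = 8.

8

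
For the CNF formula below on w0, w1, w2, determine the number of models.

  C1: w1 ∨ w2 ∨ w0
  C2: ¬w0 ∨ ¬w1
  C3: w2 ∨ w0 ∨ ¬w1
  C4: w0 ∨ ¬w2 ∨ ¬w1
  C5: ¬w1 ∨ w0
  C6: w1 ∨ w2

2

There are 2^3 = 8 truth assignments over (w0, w1, w2).
Check each against the 6 clauses (columns in the order w0, w1, w2):
  F F F  ✗ fails (w1 ∨ w2 ∨ w0)
  F F T  ✓ satisfies all
  F T F  ✗ fails (w2 ∨ w0 ∨ ¬w1)
  F T T  ✗ fails (w0 ∨ ¬w2 ∨ ¬w1)
  T F F  ✗ fails (w1 ∨ w2)
  T F T  ✓ satisfies all
  T T F  ✗ fails (¬w0 ∨ ¬w1)
  T T T  ✗ fails (¬w0 ∨ ¬w1)
2 of the 8 rows are models.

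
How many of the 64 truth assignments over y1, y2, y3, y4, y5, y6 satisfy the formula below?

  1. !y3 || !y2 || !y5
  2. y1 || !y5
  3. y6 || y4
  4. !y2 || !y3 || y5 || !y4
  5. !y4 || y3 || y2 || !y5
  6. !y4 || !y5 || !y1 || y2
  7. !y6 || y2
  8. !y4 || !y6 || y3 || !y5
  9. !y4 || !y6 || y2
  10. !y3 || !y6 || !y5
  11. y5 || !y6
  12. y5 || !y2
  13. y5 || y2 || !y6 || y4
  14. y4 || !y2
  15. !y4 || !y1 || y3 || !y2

There are 2^6 = 64 truth assignments over (y1, y2, y3, y4, y5, y6).
Split on y3. With y3 = true, the clauses containing y3 are satisfied and !y3 drops from the rest; 2 of the 2^5 = 32 assignments to the other variables satisfy what remains.
With y3 = false, by the same count on the reduced clause set, 2 assignments work.
Total: 2 + 2 = 4.

4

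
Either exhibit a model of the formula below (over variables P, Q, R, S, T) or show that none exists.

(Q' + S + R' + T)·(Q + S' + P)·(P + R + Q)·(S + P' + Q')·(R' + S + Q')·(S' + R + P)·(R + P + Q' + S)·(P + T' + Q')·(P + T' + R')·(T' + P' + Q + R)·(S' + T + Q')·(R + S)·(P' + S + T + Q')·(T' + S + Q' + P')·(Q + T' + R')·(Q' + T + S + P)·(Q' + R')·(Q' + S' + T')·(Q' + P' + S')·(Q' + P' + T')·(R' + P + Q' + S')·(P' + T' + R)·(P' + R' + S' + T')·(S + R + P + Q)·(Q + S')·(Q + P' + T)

Case R = 1:
The clause (Q') is unit, so Q = 0.
The clause (T') is unit, so T = 0.
The clause (S') is unit, so S = 0.
The clause (P') is unit, so P = 0.
This assignment satisfies each clause.

P: 0; Q: 0; R: 1; S: 0; T: 0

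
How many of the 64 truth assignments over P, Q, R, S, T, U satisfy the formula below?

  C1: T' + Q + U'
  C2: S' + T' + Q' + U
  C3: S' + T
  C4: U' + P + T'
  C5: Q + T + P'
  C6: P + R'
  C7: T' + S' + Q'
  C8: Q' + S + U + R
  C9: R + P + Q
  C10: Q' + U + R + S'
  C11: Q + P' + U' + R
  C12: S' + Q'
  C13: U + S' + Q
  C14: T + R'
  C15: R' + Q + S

6

There are 2^6 = 64 truth assignments over (P, Q, R, S, T, U).
Split on P. With P = 1, the clauses containing P are satisfied and P' drops from the rest; 5 of the 2^5 = 32 assignments to the other variables satisfy what remains.
With P = 0, by the same count on the reduced clause set, 1 assignment works.
(One model: P=F, Q=T, R=F, S=F, T=F, U=T.)
Total: 5 + 1 = 6.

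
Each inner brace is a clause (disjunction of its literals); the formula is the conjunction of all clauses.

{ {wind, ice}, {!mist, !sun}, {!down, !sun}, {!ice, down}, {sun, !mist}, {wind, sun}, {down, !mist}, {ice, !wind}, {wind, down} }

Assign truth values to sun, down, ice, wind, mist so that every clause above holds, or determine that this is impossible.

sun=false, down=true, ice=true, wind=true, mist=false

Case wind = true:
The clause (ice) is unit, so ice = true.
The clause (down) is unit, so down = true.
The clause (!sun) is unit, so sun = false.
The clause (!mist) is unit, so mist = false.
All clauses are satisfied.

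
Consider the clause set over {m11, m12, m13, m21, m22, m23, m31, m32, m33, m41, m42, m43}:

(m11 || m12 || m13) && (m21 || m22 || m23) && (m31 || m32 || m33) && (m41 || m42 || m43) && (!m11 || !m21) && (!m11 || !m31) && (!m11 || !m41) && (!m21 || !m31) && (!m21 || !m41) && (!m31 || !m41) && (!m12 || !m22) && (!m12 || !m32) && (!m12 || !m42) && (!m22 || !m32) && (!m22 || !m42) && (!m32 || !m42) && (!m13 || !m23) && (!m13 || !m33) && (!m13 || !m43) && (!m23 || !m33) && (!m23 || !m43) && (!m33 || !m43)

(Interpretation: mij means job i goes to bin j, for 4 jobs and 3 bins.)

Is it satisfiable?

Suppose m11 = false.
Suppose m12 = true.
(!m22) alone gives m22 = false.
(!m32) alone gives m32 = false.
(!m42) alone gives m42 = false.
Suppose m21 = true.
(!m31) alone gives m31 = false.
(m33) alone gives m33 = true.
(!m41) alone gives m41 = false.
(m43) alone gives m43 = true.
That conflicts with the unit clause (!m43).
Undo m21 and try m21 = false.
(m23) alone gives m23 = true.
(!m13) alone gives m13 = false.
(!m33) alone gives m33 = false.
(m31) alone gives m31 = true.
(!m41) alone gives m41 = false.
(m43) alone gives m43 = true.
That conflicts with the unit clause (!m43).
Either choice for m21 ends in contradiction.
Undo m12 and try m12 = false.
(m13) alone gives m13 = true.
(!m23) alone gives m23 = false.
(!m33) alone gives m33 = false.
(!m43) alone gives m43 = false.
Suppose m21 = true.
(!m31) alone gives m31 = false.
(m32) alone gives m32 = true.
(!m41) alone gives m41 = false.
(m42) alone gives m42 = true.
That conflicts with the unit clause (!m42).
Undo m21 and try m21 = false.
(m22) alone gives m22 = true.
(!m32) alone gives m32 = false.
(m31) alone gives m31 = true.
(!m41) alone gives m41 = false.
(m42) alone gives m42 = true.
That conflicts with the unit clause (!m42).
Either choice for m21 ends in contradiction.
Either choice for m12 ends in contradiction.
Undo m11 and try m11 = true.
(!m21) alone gives m21 = false.
(!m31) alone gives m31 = false.
(!m41) alone gives m41 = false.
Suppose m22 = true.
(!m12) alone gives m12 = false.
(!m32) alone gives m32 = false.
(m33) alone gives m33 = true.
(!m42) alone gives m42 = false.
(m43) alone gives m43 = true.
That conflicts with the unit clause (!m43).
Undo m22 and try m22 = false.
(m23) alone gives m23 = true.
(!m13) alone gives m13 = false.
(!m33) alone gives m33 = false.
(m32) alone gives m32 = true.
(!m12) alone gives m12 = false.
(!m42) alone gives m42 = false.
(m43) alone gives m43 = true.
That conflicts with the unit clause (!m43).
Either choice for m22 ends in contradiction.
Either choice for m11 ends in contradiction.
No assignment satisfies every clause.

Unsatisfiable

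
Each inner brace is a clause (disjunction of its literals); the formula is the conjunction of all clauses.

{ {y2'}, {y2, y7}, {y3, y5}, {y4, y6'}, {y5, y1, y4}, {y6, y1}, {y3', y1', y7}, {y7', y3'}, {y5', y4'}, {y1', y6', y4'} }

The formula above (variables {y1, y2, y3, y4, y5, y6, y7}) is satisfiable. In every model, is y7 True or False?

Suppose y7 = 0.
(y2') alone gives y2 = 0.
Now (y2) is unsatisfied and unit — conflict.
So every satisfying assignment has y7 = True.

True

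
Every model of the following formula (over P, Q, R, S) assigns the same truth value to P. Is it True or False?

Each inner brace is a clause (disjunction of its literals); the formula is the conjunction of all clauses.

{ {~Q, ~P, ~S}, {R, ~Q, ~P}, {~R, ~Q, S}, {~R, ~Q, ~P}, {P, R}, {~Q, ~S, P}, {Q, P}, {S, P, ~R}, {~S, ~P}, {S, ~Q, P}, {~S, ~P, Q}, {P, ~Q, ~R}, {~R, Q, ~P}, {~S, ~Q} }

True

Suppose P = 0.
Unit clause (R) forces R = 1.
Unit clause (Q) forces Q = 1.
That conflicts with the unit clause (~Q).
So every satisfying assignment has P = True.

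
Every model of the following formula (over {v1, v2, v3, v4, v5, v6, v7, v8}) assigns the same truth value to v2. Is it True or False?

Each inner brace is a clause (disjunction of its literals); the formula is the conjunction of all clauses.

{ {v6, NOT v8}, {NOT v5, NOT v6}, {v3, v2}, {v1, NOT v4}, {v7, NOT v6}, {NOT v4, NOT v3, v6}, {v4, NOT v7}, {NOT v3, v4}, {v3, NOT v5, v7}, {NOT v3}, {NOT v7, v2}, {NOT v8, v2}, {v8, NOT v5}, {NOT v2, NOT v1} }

True

Suppose v2 = false.
From the singleton clause (v3), v3 = true.
Now (NOT v3) is unsatisfied and unit — conflict.
So every satisfying assignment has v2 = True.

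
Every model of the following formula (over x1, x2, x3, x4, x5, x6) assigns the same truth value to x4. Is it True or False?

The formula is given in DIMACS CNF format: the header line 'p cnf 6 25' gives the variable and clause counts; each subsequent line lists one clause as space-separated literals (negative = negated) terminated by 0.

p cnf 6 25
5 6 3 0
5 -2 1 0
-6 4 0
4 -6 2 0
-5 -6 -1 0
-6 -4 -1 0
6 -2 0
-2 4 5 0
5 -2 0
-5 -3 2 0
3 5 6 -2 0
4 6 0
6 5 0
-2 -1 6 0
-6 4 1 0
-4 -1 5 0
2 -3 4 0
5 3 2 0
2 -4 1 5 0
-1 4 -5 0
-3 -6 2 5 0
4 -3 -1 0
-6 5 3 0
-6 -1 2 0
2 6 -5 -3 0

True

Suppose x4 = False.
The clause (¬x6) is unit, so x6 = False.
Now (x6) is unsatisfied and unit — conflict.
So every satisfying assignment has x4 = True.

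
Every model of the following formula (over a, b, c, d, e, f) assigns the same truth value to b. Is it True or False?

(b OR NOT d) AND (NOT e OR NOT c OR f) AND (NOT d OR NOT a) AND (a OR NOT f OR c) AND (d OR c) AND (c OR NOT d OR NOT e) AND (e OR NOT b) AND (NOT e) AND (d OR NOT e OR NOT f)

Suppose b = true.
Unit clause (e) forces e = true.
Now (NOT e) is unsatisfied and unit — conflict.
So every satisfying assignment has b = False.

False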